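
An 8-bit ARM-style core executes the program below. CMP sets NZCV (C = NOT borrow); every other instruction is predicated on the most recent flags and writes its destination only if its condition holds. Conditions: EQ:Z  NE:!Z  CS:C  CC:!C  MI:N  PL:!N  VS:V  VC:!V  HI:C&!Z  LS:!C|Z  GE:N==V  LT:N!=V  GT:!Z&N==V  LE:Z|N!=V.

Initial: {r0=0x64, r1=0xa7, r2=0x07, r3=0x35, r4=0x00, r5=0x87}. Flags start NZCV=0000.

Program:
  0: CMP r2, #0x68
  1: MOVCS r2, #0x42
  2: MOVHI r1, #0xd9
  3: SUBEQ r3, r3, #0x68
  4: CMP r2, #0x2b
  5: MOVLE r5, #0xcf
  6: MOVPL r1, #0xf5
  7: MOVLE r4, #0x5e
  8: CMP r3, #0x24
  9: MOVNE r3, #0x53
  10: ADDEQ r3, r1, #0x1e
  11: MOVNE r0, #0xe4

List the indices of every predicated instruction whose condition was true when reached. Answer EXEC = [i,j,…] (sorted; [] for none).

EXEC = [5,7,9,11]

[0] flags=1000 → (cmp)
[1] flags=1000 CS?F → skip
[2] flags=1000 HI?F → skip
[3] flags=1000 EQ?F → skip
[4] flags=1000 → (cmp)
[5] flags=1000 LE?T → r5=0xcf
[6] flags=1000 PL?F → skip
[7] flags=1000 LE?T → r4=0x5e
[8] flags=0010 → (cmp)
[9] flags=0010 NE?T → r3=0x53
[10] flags=0010 EQ?F → skip
[11] flags=0010 NE?T → r0=0xe4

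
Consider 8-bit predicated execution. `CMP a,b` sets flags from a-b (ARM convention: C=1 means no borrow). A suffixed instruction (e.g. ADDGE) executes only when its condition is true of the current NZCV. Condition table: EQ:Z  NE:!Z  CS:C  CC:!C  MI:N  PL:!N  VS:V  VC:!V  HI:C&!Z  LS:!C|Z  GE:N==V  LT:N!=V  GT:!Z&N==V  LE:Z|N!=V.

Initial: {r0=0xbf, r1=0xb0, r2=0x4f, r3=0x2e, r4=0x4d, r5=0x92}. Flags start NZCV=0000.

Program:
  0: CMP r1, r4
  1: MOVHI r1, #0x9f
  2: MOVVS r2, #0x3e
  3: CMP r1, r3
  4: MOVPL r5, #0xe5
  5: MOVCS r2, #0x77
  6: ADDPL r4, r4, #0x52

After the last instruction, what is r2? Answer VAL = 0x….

[0] flags=0011 → (cmp)
[1] flags=0011 HI?T → r1=0x9f
[2] flags=0011 VS?T → r2=0x3e
[3] flags=0011 → (cmp)
[4] flags=0011 PL?T → r5=0xe5
[5] flags=0011 CS?T → r2=0x77
[6] flags=0011 PL?T → r4=0x9f

VAL = 0x77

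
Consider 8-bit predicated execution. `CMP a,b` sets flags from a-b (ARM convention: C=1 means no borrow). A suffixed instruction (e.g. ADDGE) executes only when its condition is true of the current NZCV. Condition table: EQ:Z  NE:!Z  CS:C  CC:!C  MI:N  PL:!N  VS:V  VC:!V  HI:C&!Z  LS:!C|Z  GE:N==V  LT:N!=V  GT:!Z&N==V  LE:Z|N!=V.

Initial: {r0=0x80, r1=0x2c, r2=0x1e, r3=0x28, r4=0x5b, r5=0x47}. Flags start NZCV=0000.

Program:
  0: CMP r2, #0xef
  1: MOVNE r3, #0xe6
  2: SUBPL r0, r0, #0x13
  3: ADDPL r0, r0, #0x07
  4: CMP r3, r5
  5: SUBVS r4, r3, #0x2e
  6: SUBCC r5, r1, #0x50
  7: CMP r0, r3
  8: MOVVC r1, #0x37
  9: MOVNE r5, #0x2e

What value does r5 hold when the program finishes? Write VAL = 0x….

VAL = 0x2e

0: ✓ CMP  NZCV=0000
1: ✓ MOVNE  r3←0xe6
2: ✓ SUBPL  r0←0x6d
3: ✓ ADDPL  r0←0x74
4: ✓ CMP  NZCV=1010
5: · SUBVS
6: · SUBCC
7: ✓ CMP  NZCV=1001
8: · MOVVC
9: ✓ MOVNE  r5←0x2e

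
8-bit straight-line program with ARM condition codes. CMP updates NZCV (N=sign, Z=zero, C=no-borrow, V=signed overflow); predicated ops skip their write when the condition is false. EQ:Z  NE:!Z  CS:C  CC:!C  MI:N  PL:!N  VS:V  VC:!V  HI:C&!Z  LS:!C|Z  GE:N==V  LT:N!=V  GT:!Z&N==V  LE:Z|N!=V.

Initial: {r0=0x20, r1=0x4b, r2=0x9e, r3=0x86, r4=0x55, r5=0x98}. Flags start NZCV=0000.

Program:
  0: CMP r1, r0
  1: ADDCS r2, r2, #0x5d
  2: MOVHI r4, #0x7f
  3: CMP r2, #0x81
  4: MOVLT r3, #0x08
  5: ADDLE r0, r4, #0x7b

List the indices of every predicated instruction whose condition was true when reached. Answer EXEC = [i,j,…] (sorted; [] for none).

[0] flags=0010 → (cmp)
[1] flags=0010 CS?T → r2=0xfb
[2] flags=0010 HI?T → r4=0x7f
[3] flags=0010 → (cmp)
[4] flags=0010 LT?F → skip
[5] flags=0010 LE?F → skip

EXEC = [1,2]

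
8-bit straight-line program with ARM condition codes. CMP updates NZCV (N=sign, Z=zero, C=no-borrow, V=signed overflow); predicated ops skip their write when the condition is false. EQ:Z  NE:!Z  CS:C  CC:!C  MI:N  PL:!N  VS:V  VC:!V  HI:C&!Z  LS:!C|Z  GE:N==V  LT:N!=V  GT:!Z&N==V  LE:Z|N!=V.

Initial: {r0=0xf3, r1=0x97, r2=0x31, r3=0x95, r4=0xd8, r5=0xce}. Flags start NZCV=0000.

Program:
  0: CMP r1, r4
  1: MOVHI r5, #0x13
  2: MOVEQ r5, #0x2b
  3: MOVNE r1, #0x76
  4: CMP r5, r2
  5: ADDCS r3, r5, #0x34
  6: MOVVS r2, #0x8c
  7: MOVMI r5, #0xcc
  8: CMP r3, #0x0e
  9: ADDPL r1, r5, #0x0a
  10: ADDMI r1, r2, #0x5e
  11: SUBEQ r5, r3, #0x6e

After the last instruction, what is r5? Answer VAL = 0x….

[0] flags=1000 → (cmp)
[1] flags=1000 HI?F → skip
[2] flags=1000 EQ?F → skip
[3] flags=1000 NE?T → r1=0x76
[4] flags=1010 → (cmp)
[5] flags=1010 CS?T → r3=0x02
[6] flags=1010 VS?F → skip
[7] flags=1010 MI?T → r5=0xcc
[8] flags=1000 → (cmp)
[9] flags=1000 PL?F → skip
[10] flags=1000 MI?T → r1=0x8f
[11] flags=1000 EQ?F → skip

VAL = 0xcc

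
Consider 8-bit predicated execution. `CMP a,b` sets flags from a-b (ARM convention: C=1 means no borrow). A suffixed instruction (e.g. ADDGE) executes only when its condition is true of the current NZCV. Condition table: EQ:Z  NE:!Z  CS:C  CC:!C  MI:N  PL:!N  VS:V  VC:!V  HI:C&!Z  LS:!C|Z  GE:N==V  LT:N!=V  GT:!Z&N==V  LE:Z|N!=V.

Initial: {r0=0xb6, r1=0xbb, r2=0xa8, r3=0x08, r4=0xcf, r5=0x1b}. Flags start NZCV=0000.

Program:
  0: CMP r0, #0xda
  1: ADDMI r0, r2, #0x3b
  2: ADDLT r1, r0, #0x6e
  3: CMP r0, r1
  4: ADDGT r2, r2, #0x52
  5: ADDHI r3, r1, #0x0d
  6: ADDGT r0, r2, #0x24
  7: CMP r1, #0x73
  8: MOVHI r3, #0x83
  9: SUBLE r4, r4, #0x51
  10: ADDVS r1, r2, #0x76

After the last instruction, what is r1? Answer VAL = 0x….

0: ✓ CMP  NZCV=1000
1: ✓ ADDMI  r0←0xe3
2: ✓ ADDLT  r1←0x51
3: ✓ CMP  NZCV=1010
4: · ADDGT
5: ✓ ADDHI  r3←0x5e
6: · ADDGT
7: ✓ CMP  NZCV=1000
8: · MOVHI
9: ✓ SUBLE  r4←0x7e
10: · ADDVS

VAL = 0x51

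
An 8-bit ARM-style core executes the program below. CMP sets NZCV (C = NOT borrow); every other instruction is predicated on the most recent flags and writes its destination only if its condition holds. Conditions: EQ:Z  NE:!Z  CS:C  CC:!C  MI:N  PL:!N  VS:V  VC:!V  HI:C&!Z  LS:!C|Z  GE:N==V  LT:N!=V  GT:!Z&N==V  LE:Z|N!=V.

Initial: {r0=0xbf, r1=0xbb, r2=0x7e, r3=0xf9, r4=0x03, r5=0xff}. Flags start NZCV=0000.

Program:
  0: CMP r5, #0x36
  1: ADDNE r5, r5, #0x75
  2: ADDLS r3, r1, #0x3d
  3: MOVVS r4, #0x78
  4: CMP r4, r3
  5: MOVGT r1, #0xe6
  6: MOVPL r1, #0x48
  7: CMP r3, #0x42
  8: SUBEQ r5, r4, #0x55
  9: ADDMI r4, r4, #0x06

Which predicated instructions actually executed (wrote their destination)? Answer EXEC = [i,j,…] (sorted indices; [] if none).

[0] flags=1010 → (cmp)
[1] flags=1010 NE?T → r5=0x74
[2] flags=1010 LS?F → skip
[3] flags=1010 VS?F → skip
[4] flags=0000 → (cmp)
[5] flags=0000 GT?T → r1=0xe6
[6] flags=0000 PL?T → r1=0x48
[7] flags=1010 → (cmp)
[8] flags=1010 EQ?F → skip
[9] flags=1010 MI?T → r4=0x09

EXEC = [1,5,6,9]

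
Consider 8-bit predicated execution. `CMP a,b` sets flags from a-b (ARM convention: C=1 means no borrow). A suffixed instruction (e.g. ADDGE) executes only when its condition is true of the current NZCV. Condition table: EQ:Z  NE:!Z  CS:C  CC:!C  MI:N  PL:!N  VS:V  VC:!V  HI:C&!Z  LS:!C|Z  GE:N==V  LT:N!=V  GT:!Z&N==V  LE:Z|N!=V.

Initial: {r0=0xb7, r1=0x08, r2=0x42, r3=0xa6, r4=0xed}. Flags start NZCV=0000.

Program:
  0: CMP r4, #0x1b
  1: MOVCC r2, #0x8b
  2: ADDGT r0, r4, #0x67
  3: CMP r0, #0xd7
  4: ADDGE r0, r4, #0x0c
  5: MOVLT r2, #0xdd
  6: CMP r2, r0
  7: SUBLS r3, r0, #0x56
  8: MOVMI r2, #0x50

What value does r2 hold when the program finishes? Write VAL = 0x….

0: ✓ CMP  NZCV=1010
1: · MOVCC
2: · ADDGT
3: ✓ CMP  NZCV=1000
4: · ADDGE
5: ✓ MOVLT  r2←0xdd
6: ✓ CMP  NZCV=0010
7: · SUBLS
8: · MOVMI

VAL = 0xdd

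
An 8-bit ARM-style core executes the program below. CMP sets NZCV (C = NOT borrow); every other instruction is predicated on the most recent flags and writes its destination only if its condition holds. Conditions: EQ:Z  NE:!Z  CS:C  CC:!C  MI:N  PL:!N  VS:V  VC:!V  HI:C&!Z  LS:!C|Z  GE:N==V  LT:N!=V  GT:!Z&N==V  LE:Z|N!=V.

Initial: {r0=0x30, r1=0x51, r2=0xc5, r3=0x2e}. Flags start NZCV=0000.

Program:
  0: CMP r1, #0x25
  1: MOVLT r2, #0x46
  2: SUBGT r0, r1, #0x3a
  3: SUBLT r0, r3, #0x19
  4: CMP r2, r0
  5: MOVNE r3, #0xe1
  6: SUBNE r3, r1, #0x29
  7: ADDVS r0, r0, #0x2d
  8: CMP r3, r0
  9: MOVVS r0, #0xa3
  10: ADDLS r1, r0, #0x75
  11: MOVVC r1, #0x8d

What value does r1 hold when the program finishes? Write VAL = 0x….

[0] flags=0010 → (cmp)
[1] flags=0010 LT?F → skip
[2] flags=0010 GT?T → r0=0x17
[3] flags=0010 LT?F → skip
[4] flags=1010 → (cmp)
[5] flags=1010 NE?T → r3=0xe1
[6] flags=1010 NE?T → r3=0x28
[7] flags=1010 VS?F → skip
[8] flags=0010 → (cmp)
[9] flags=0010 VS?F → skip
[10] flags=0010 LS?F → skip
[11] flags=0010 VC?T → r1=0x8d

VAL = 0x8d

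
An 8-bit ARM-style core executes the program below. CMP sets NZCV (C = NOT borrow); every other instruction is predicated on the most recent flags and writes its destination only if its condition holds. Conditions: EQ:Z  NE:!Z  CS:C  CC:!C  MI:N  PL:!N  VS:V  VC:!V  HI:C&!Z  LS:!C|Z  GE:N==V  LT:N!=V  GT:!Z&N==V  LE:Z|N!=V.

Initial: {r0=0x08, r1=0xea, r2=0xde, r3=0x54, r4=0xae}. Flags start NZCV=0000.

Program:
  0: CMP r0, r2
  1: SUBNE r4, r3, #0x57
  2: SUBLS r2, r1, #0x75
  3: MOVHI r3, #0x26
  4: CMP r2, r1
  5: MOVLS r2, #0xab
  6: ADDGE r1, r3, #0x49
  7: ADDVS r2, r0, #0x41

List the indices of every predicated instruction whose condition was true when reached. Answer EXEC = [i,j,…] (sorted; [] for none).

[0] flags=0000 → (cmp)
[1] flags=0000 NE?T → r4=0xfd
[2] flags=0000 LS?T → r2=0x75
[3] flags=0000 HI?F → skip
[4] flags=1001 → (cmp)
[5] flags=1001 LS?T → r2=0xab
[6] flags=1001 GE?T → r1=0x9d
[7] flags=1001 VS?T → r2=0x49

EXEC = [1,2,5,6,7]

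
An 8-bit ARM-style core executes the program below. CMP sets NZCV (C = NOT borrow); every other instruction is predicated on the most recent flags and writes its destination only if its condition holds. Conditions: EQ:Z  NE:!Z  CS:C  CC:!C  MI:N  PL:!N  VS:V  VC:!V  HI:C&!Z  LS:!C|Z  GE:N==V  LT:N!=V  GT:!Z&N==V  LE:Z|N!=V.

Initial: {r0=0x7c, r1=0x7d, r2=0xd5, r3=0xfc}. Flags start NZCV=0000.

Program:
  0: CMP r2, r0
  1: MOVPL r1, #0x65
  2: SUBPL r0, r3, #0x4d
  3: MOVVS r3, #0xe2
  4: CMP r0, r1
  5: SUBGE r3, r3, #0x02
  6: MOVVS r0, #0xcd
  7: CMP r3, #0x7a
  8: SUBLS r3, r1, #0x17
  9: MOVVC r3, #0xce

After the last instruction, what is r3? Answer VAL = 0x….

VAL = 0xe2

0: ✓ CMP  NZCV=0011
1: ✓ MOVPL  r1←0x65
2: ✓ SUBPL  r0←0xaf
3: ✓ MOVVS  r3←0xe2
4: ✓ CMP  NZCV=0011
5: · SUBGE
6: ✓ MOVVS  r0←0xcd
7: ✓ CMP  NZCV=0011
8: · SUBLS
9: · MOVVC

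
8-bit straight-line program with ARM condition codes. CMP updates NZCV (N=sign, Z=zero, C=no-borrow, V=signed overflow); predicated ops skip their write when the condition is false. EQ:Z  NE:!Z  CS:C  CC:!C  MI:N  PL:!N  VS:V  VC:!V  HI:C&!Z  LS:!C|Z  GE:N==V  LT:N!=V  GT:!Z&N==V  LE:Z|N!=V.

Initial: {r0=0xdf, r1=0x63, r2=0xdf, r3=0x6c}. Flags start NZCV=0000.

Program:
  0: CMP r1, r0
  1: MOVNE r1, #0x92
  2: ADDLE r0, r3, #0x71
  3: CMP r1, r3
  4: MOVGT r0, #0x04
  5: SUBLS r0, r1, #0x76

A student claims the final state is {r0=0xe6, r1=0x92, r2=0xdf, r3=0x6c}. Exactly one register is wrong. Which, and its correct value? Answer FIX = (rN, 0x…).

0: ✓ CMP  NZCV=1001
1: ✓ MOVNE  r1←0x92
2: · ADDLE
3: ✓ CMP  NZCV=0011
4: · MOVGT
5: · SUBLS

FIX = (r0, 0xdf)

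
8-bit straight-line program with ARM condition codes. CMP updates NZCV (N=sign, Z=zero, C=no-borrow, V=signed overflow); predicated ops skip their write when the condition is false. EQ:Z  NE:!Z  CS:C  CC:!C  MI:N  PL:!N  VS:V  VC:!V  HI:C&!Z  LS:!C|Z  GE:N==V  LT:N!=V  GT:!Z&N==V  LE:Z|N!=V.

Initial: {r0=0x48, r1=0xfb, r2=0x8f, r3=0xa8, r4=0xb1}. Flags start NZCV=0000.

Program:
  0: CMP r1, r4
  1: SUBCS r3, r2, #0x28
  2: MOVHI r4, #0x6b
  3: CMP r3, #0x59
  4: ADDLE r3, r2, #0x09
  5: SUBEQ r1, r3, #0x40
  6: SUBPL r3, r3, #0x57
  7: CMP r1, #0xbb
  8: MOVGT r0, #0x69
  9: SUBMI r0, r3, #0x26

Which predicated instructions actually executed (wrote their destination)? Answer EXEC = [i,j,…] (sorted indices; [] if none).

0: ✓ CMP  NZCV=0010
1: ✓ SUBCS  r3←0x67
2: ✓ MOVHI  r4←0x6b
3: ✓ CMP  NZCV=0010
4: · ADDLE
5: · SUBEQ
6: ✓ SUBPL  r3←0x10
7: ✓ CMP  NZCV=0010
8: ✓ MOVGT  r0←0x69
9: · SUBMI

EXEC = [1,2,6,8]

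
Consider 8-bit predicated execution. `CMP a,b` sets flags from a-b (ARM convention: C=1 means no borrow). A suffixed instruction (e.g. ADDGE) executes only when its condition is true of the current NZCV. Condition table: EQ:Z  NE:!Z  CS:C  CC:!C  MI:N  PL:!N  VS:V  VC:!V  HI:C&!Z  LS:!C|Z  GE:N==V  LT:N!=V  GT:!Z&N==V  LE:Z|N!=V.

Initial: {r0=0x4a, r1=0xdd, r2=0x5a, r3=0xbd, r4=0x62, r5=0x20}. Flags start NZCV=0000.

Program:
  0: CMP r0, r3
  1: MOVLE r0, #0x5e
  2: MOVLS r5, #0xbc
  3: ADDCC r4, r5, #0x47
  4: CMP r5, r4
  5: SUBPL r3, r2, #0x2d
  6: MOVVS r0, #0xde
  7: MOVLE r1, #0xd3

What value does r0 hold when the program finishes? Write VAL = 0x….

0: ✓ CMP  NZCV=1001
1: · MOVLE
2: ✓ MOVLS  r5←0xbc
3: ✓ ADDCC  r4←0x03
4: ✓ CMP  NZCV=1010
5: · SUBPL
6: · MOVVS
7: ✓ MOVLE  r1←0xd3

VAL = 0x4a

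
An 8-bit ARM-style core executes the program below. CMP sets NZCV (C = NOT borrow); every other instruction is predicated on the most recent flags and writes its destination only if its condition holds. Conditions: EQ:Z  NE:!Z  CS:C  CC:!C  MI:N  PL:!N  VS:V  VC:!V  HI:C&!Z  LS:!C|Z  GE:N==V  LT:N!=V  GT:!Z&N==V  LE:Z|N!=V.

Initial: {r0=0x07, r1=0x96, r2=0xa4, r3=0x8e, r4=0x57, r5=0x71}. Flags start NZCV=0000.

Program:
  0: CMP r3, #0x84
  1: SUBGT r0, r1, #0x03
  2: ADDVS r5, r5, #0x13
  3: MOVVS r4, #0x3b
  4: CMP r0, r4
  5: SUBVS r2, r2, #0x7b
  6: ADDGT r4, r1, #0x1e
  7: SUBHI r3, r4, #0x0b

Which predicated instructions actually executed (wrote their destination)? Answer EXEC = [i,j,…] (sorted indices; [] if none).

EXEC = [1,5,7]

[0] flags=0010 → (cmp)
[1] flags=0010 GT?T → r0=0x93
[2] flags=0010 VS?F → skip
[3] flags=0010 VS?F → skip
[4] flags=0011 → (cmp)
[5] flags=0011 VS?T → r2=0x29
[6] flags=0011 GT?F → skip
[7] flags=0011 HI?T → r3=0x4c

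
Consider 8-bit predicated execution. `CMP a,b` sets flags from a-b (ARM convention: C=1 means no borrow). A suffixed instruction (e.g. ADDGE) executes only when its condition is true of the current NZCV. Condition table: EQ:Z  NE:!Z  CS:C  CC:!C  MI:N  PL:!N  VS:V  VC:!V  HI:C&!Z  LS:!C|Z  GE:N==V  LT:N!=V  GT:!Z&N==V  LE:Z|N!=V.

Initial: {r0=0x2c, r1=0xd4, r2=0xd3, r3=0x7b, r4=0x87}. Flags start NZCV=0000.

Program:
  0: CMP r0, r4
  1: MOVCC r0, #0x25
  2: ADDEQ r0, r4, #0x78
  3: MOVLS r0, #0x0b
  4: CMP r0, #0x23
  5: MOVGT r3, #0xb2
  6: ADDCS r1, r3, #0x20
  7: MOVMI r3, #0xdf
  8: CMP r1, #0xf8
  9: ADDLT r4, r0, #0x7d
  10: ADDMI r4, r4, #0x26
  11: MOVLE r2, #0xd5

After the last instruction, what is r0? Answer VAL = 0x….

[0] flags=1001 → (cmp)
[1] flags=1001 CC?T → r0=0x25
[2] flags=1001 EQ?F → skip
[3] flags=1001 LS?T → r0=0x0b
[4] flags=1000 → (cmp)
[5] flags=1000 GT?F → skip
[6] flags=1000 CS?F → skip
[7] flags=1000 MI?T → r3=0xdf
[8] flags=1000 → (cmp)
[9] flags=1000 LT?T → r4=0x88
[10] flags=1000 MI?T → r4=0xae
[11] flags=1000 LE?T → r2=0xd5

VAL = 0x0b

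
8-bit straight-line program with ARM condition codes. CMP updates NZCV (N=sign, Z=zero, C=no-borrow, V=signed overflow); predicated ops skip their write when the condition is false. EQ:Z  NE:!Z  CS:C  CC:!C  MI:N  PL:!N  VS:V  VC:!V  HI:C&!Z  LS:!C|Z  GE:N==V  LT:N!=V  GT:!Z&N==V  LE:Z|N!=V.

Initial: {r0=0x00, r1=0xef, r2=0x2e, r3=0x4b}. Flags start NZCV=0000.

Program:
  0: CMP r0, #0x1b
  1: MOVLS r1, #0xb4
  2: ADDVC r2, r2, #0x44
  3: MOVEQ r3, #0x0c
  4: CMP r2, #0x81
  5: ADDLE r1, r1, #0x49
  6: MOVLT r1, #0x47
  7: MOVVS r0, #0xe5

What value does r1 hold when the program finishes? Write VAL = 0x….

0: ✓ CMP  NZCV=1000
1: ✓ MOVLS  r1←0xb4
2: ✓ ADDVC  r2←0x72
3: · MOVEQ
4: ✓ CMP  NZCV=1001
5: · ADDLE
6: · MOVLT
7: ✓ MOVVS  r0←0xe5

VAL = 0xb4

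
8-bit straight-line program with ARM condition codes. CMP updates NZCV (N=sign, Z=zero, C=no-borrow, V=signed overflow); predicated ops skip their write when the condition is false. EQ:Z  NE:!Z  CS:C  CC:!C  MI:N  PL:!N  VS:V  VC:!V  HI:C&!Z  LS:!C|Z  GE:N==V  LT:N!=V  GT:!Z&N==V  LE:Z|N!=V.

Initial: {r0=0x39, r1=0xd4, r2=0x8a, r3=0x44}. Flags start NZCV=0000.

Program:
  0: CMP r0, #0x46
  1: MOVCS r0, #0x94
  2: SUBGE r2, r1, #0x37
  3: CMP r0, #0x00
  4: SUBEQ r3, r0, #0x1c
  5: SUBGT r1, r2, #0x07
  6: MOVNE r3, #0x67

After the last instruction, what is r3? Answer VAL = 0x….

[0] flags=1000 → (cmp)
[1] flags=1000 CS?F → skip
[2] flags=1000 GE?F → skip
[3] flags=0010 → (cmp)
[4] flags=0010 EQ?F → skip
[5] flags=0010 GT?T → r1=0x83
[6] flags=0010 NE?T → r3=0x67

VAL = 0x67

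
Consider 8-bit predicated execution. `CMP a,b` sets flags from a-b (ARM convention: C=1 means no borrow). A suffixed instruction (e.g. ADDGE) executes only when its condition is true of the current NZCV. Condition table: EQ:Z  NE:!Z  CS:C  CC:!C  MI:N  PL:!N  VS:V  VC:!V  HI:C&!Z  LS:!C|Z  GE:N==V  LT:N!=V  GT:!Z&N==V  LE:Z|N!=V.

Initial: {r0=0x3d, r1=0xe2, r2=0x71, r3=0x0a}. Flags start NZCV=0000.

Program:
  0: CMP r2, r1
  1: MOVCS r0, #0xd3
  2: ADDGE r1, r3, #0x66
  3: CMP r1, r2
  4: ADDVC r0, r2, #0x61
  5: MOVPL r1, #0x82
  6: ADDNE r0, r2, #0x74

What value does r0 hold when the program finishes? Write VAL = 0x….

VAL = 0xe5

0: ✓ CMP  NZCV=1001
1: · MOVCS
2: ✓ ADDGE  r1←0x70
3: ✓ CMP  NZCV=1000
4: ✓ ADDVC  r0←0xd2
5: · MOVPL
6: ✓ ADDNE  r0←0xe5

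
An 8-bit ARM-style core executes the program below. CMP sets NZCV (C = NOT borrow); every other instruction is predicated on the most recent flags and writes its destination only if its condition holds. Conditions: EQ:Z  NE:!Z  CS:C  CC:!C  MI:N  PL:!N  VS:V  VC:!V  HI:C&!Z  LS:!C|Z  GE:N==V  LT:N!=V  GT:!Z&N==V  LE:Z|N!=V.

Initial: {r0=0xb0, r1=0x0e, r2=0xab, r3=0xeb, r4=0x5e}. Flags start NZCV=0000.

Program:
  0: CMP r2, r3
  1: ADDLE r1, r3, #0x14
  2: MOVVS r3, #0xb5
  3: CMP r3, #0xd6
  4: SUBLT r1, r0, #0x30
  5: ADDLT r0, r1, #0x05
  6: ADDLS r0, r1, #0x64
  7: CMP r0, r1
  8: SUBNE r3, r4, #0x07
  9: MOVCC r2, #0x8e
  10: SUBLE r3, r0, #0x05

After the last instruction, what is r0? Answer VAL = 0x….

[0] flags=1000 → (cmp)
[1] flags=1000 LE?T → r1=0xff
[2] flags=1000 VS?F → skip
[3] flags=0010 → (cmp)
[4] flags=0010 LT?F → skip
[5] flags=0010 LT?F → skip
[6] flags=0010 LS?F → skip
[7] flags=1000 → (cmp)
[8] flags=1000 NE?T → r3=0x57
[9] flags=1000 CC?T → r2=0x8e
[10] flags=1000 LE?T → r3=0xab

VAL = 0xb0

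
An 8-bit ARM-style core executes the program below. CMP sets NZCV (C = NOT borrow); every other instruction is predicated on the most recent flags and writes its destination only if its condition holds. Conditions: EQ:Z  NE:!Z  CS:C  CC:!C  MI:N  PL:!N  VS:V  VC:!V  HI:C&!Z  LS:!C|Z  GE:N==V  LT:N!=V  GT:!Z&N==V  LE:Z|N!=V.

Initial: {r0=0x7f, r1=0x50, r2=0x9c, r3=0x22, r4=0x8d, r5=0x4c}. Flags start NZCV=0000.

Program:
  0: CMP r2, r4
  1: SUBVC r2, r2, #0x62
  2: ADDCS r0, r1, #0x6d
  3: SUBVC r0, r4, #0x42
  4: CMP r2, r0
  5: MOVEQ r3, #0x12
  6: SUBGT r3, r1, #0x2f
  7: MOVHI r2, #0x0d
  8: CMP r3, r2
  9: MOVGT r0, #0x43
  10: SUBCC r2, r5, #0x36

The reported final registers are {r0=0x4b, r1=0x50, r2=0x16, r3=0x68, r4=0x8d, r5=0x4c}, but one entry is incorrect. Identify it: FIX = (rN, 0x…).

0: ✓ CMP  NZCV=0010
1: ✓ SUBVC  r2←0x3a
2: ✓ ADDCS  r0←0xbd
3: ✓ SUBVC  r0←0x4b
4: ✓ CMP  NZCV=1000
5: · MOVEQ
6: · SUBGT
7: · MOVHI
8: ✓ CMP  NZCV=1000
9: · MOVGT
10: ✓ SUBCC  r2←0x16

FIX = (r3, 0x22)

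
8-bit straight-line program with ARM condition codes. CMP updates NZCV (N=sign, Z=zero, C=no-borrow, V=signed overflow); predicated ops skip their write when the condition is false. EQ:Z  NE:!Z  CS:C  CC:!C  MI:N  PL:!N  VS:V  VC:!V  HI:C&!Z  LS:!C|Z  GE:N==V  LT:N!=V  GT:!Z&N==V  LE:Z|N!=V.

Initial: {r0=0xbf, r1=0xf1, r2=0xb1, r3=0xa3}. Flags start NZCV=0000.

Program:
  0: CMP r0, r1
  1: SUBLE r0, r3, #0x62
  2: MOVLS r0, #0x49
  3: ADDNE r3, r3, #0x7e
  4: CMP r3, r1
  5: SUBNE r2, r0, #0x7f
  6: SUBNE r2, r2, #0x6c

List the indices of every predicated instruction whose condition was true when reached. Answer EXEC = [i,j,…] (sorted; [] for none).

EXEC = [1,2,3,5,6]

[0] flags=1000 → (cmp)
[1] flags=1000 LE?T → r0=0x41
[2] flags=1000 LS?T → r0=0x49
[3] flags=1000 NE?T → r3=0x21
[4] flags=0000 → (cmp)
[5] flags=0000 NE?T → r2=0xca
[6] flags=0000 NE?T → r2=0x5e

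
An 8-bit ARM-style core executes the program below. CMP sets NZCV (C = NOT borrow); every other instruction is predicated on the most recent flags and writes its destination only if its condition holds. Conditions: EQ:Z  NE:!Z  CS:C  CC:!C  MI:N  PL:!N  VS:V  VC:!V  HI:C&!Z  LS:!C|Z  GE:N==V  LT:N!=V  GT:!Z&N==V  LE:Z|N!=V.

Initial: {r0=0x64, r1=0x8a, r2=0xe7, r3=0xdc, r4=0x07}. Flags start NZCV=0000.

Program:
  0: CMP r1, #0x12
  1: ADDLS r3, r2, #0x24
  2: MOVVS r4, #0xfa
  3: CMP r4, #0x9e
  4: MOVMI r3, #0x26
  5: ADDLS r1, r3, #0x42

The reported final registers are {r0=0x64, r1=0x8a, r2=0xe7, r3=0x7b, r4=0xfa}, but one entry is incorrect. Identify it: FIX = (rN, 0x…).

0: ✓ CMP  NZCV=0011
1: · ADDLS
2: ✓ MOVVS  r4←0xfa
3: ✓ CMP  NZCV=0010
4: · MOVMI
5: · ADDLS

FIX = (r3, 0xdc)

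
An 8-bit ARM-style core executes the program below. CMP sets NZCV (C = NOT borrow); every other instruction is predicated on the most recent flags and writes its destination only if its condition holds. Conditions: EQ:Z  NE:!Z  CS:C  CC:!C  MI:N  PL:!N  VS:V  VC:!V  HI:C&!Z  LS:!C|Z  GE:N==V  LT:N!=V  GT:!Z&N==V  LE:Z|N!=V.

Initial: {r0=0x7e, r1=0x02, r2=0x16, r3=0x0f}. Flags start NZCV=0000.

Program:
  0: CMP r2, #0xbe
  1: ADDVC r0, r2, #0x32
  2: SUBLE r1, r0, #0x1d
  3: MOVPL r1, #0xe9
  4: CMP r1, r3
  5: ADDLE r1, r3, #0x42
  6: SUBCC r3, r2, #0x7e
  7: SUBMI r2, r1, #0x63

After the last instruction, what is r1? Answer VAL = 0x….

[0] flags=0000 → (cmp)
[1] flags=0000 VC?T → r0=0x48
[2] flags=0000 LE?F → skip
[3] flags=0000 PL?T → r1=0xe9
[4] flags=1010 → (cmp)
[5] flags=1010 LE?T → r1=0x51
[6] flags=1010 CC?F → skip
[7] flags=1010 MI?T → r2=0xee

VAL = 0x51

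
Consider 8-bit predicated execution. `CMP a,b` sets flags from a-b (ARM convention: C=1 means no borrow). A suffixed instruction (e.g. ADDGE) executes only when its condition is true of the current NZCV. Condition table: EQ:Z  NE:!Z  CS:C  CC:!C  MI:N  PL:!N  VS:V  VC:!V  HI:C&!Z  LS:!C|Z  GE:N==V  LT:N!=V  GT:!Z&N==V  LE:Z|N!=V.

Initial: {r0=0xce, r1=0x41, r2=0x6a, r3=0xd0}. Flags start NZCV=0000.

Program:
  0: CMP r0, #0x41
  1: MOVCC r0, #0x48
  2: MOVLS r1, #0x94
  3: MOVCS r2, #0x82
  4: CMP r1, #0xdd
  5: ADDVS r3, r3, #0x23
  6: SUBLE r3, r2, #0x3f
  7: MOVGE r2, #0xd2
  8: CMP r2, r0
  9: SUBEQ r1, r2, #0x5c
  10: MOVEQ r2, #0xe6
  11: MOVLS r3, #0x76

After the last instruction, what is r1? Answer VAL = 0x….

0: ✓ CMP  NZCV=1010
1: · MOVCC
2: · MOVLS
3: ✓ MOVCS  r2←0x82
4: ✓ CMP  NZCV=0000
5: · ADDVS
6: · SUBLE
7: ✓ MOVGE  r2←0xd2
8: ✓ CMP  NZCV=0010
9: · SUBEQ
10: · MOVEQ
11: · MOVLS

VAL = 0x41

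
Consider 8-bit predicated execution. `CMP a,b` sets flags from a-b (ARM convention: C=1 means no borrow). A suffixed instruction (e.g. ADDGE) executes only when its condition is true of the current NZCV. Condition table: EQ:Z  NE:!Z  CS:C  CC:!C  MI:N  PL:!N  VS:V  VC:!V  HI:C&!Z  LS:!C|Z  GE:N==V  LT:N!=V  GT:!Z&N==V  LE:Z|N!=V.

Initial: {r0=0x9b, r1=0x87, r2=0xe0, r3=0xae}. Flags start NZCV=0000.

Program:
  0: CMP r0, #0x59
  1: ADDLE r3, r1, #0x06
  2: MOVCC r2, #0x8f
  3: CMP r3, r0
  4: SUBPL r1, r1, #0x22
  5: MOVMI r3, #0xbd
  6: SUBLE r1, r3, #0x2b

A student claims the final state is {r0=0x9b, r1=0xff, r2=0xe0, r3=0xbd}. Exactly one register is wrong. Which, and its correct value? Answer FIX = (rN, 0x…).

FIX = (r1, 0x92)

[0] flags=0011 → (cmp)
[1] flags=0011 LE?T → r3=0x8d
[2] flags=0011 CC?F → skip
[3] flags=1000 → (cmp)
[4] flags=1000 PL?F → skip
[5] flags=1000 MI?T → r3=0xbd
[6] flags=1000 LE?T → r1=0x92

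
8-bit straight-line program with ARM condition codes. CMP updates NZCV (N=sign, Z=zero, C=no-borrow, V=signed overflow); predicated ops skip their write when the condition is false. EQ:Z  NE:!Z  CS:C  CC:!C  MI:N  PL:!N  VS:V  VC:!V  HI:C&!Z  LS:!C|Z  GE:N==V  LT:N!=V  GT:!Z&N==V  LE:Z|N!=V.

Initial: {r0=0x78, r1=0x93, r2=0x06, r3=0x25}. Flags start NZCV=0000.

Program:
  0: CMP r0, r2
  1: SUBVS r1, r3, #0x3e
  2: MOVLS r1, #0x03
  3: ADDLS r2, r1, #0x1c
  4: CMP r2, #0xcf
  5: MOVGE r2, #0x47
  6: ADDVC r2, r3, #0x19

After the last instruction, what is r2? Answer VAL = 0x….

VAL = 0x3e

[0] flags=0010 → (cmp)
[1] flags=0010 VS?F → skip
[2] flags=0010 LS?F → skip
[3] flags=0010 LS?F → skip
[4] flags=0000 → (cmp)
[5] flags=0000 GE?T → r2=0x47
[6] flags=0000 VC?T → r2=0x3e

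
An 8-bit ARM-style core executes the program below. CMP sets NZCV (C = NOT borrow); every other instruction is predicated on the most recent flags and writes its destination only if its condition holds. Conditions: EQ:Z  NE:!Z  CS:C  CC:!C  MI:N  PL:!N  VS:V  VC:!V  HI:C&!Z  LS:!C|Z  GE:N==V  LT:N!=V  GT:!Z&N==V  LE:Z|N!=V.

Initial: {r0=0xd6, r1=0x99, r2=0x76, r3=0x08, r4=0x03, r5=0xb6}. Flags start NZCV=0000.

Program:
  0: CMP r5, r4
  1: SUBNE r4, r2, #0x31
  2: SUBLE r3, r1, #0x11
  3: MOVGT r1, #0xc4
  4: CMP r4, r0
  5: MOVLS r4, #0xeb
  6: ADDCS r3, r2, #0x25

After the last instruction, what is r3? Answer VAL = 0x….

[0] flags=1010 → (cmp)
[1] flags=1010 NE?T → r4=0x45
[2] flags=1010 LE?T → r3=0x88
[3] flags=1010 GT?F → skip
[4] flags=0000 → (cmp)
[5] flags=0000 LS?T → r4=0xeb
[6] flags=0000 CS?F → skip

VAL = 0x88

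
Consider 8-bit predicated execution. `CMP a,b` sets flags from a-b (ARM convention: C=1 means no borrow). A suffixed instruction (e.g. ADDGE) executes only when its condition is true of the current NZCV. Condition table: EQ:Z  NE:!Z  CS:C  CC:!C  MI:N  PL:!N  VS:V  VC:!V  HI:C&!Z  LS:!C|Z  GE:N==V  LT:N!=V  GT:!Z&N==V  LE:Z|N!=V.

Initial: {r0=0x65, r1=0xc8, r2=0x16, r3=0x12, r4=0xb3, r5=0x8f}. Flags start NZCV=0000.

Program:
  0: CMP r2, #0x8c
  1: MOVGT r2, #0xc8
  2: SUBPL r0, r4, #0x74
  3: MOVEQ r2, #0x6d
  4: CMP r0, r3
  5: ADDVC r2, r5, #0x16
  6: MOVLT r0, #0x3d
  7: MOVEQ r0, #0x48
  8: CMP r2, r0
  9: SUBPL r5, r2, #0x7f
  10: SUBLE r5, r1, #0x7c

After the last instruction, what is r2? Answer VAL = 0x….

VAL = 0xa5

[0] flags=1001 → (cmp)
[1] flags=1001 GT?T → r2=0xc8
[2] flags=1001 PL?F → skip
[3] flags=1001 EQ?F → skip
[4] flags=0010 → (cmp)
[5] flags=0010 VC?T → r2=0xa5
[6] flags=0010 LT?F → skip
[7] flags=0010 EQ?F → skip
[8] flags=0011 → (cmp)
[9] flags=0011 PL?T → r5=0x26
[10] flags=0011 LE?T → r5=0x4c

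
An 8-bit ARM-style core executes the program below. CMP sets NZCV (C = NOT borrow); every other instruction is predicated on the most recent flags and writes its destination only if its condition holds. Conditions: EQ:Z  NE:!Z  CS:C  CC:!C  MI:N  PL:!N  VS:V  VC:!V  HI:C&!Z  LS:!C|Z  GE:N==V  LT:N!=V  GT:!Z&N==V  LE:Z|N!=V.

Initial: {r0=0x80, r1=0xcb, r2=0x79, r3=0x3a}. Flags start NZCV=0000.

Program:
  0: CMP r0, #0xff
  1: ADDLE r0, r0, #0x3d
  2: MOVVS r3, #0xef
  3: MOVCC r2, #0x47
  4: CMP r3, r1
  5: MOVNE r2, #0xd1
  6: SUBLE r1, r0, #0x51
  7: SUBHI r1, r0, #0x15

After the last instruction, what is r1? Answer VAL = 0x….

VAL = 0xcb

[0] flags=1000 → (cmp)
[1] flags=1000 LE?T → r0=0xbd
[2] flags=1000 VS?F → skip
[3] flags=1000 CC?T → r2=0x47
[4] flags=0000 → (cmp)
[5] flags=0000 NE?T → r2=0xd1
[6] flags=0000 LE?F → skip
[7] flags=0000 HI?F → skip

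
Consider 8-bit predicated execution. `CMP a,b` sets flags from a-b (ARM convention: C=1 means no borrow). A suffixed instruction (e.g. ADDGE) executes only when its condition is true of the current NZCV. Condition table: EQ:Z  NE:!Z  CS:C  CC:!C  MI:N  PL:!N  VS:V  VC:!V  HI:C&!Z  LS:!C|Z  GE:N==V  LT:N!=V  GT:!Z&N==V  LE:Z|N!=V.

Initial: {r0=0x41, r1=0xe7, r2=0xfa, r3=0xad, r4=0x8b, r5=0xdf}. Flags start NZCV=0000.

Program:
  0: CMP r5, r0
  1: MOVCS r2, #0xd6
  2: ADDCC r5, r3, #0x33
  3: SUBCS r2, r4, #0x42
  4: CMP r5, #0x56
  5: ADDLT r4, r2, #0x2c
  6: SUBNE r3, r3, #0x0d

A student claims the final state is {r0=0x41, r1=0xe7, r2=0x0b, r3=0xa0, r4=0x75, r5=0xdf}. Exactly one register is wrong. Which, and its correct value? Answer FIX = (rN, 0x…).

FIX = (r2, 0x49)

[0] flags=1010 → (cmp)
[1] flags=1010 CS?T → r2=0xd6
[2] flags=1010 CC?F → skip
[3] flags=1010 CS?T → r2=0x49
[4] flags=1010 → (cmp)
[5] flags=1010 LT?T → r4=0x75
[6] flags=1010 NE?T → r3=0xa0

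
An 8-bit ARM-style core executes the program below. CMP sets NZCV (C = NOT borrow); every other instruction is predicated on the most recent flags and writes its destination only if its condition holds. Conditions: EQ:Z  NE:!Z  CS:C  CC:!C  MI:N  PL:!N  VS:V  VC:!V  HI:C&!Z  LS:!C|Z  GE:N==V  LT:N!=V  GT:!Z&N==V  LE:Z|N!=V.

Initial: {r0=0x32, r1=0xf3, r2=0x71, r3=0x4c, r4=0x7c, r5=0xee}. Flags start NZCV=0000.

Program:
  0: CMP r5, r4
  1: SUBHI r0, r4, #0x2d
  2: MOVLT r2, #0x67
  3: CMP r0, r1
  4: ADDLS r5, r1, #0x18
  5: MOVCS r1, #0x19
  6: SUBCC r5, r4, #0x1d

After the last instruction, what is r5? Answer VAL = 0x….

0: ✓ CMP  NZCV=0011
1: ✓ SUBHI  r0←0x4f
2: ✓ MOVLT  r2←0x67
3: ✓ CMP  NZCV=0000
4: ✓ ADDLS  r5←0x0b
5: · MOVCS
6: ✓ SUBCC  r5←0x5f

VAL = 0x5f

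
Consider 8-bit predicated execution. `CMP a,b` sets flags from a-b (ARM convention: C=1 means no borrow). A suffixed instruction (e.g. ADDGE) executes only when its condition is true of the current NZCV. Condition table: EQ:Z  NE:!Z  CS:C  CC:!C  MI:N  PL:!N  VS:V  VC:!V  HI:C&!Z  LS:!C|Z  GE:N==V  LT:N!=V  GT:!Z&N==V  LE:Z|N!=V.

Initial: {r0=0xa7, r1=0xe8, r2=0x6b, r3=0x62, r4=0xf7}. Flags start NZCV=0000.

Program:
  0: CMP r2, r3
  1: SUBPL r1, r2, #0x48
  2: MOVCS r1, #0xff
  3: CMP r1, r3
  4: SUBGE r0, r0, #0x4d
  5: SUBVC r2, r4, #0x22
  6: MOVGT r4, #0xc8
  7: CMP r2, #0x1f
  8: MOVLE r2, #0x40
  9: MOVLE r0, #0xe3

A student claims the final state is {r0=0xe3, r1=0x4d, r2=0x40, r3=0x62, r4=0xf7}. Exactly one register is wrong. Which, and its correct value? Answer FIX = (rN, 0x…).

[0] flags=0010 → (cmp)
[1] flags=0010 PL?T → r1=0x23
[2] flags=0010 CS?T → r1=0xff
[3] flags=1010 → (cmp)
[4] flags=1010 GE?F → skip
[5] flags=1010 VC?T → r2=0xd5
[6] flags=1010 GT?F → skip
[7] flags=1010 → (cmp)
[8] flags=1010 LE?T → r2=0x40
[9] flags=1010 LE?T → r0=0xe3

FIX = (r1, 0xff)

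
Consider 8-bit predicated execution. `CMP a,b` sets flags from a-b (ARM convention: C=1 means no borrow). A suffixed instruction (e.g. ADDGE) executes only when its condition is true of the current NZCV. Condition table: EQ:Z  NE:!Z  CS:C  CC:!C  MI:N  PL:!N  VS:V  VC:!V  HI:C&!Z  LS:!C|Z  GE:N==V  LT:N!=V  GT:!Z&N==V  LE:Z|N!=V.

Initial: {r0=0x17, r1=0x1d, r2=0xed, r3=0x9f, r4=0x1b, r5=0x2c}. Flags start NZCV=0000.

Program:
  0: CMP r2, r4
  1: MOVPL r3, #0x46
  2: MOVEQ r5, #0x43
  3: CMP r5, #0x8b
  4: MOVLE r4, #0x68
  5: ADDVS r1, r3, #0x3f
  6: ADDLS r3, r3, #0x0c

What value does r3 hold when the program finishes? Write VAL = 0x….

0: ✓ CMP  NZCV=1010
1: · MOVPL
2: · MOVEQ
3: ✓ CMP  NZCV=1001
4: · MOVLE
5: ✓ ADDVS  r1←0xde
6: ✓ ADDLS  r3←0xab

VAL = 0xab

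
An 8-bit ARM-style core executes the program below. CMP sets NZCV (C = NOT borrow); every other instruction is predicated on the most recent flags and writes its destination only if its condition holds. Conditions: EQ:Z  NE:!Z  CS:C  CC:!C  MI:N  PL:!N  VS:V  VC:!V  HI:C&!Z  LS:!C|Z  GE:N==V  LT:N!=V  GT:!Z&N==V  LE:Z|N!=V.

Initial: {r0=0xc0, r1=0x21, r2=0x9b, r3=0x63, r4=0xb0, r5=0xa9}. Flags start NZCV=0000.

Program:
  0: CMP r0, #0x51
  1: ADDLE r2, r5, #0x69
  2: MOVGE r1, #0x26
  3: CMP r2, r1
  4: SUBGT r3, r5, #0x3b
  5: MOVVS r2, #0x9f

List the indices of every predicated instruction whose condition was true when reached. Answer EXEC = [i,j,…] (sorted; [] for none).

EXEC = [1]

0: ✓ CMP  NZCV=0011
1: ✓ ADDLE  r2←0x12
2: · MOVGE
3: ✓ CMP  NZCV=1000
4: · SUBGT
5: · MOVVS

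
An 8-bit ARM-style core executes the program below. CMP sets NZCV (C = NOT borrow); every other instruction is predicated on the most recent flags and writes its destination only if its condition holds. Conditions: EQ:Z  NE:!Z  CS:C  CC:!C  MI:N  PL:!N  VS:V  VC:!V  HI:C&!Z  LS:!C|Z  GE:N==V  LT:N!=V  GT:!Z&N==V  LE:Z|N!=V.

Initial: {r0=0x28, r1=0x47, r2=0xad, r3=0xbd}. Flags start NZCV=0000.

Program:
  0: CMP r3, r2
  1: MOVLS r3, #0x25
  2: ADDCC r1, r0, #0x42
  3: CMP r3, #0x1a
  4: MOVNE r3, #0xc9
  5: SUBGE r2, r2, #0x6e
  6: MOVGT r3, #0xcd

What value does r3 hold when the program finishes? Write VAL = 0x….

VAL = 0xc9

0: ✓ CMP  NZCV=0010
1: · MOVLS
2: · ADDCC
3: ✓ CMP  NZCV=1010
4: ✓ MOVNE  r3←0xc9
5: · SUBGE
6: · MOVGT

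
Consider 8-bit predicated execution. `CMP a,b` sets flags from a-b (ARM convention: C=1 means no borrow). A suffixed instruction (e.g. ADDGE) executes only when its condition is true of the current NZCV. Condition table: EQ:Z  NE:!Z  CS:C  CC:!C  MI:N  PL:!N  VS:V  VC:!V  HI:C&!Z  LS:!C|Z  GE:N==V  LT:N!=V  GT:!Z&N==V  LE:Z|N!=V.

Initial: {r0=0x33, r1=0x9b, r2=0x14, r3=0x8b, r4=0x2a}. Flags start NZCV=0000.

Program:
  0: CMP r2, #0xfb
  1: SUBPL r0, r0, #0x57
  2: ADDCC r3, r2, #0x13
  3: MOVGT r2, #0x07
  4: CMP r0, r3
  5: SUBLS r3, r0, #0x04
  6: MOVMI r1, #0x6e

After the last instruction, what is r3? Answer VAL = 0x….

VAL = 0x27

[0] flags=0000 → (cmp)
[1] flags=0000 PL?T → r0=0xdc
[2] flags=0000 CC?T → r3=0x27
[3] flags=0000 GT?T → r2=0x07
[4] flags=1010 → (cmp)
[5] flags=1010 LS?F → skip
[6] flags=1010 MI?T → r1=0x6e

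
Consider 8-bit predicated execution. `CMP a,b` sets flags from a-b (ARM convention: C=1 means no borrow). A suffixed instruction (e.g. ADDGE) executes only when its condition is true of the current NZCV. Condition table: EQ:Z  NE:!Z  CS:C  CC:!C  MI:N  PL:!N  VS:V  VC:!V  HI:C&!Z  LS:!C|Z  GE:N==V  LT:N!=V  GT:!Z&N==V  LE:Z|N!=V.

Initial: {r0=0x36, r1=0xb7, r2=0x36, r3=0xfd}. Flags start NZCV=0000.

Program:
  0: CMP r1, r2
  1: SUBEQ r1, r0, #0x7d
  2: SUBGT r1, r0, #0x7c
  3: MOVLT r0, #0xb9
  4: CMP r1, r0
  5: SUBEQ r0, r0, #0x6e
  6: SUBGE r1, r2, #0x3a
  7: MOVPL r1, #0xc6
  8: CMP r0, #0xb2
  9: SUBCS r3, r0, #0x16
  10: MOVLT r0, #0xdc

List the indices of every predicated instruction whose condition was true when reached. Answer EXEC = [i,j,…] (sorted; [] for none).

0: ✓ CMP  NZCV=1010
1: · SUBEQ
2: · SUBGT
3: ✓ MOVLT  r0←0xb9
4: ✓ CMP  NZCV=1000
5: · SUBEQ
6: · SUBGE
7: · MOVPL
8: ✓ CMP  NZCV=0010
9: ✓ SUBCS  r3←0xa3
10: · MOVLT

EXEC = [3,9]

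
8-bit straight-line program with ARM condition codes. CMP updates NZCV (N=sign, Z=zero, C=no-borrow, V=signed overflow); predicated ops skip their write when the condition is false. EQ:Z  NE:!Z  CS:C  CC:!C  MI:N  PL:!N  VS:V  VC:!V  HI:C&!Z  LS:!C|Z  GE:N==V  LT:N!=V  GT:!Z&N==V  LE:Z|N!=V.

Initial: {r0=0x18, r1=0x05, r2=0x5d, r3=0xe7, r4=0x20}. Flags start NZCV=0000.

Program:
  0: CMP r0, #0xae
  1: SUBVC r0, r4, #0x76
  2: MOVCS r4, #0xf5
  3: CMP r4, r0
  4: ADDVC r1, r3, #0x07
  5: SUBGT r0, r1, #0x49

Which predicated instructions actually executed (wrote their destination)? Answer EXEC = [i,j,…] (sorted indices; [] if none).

EXEC = [1,4,5]

0: ✓ CMP  NZCV=0000
1: ✓ SUBVC  r0←0xaa
2: · MOVCS
3: ✓ CMP  NZCV=0000
4: ✓ ADDVC  r1←0xee
5: ✓ SUBGT  r0←0xa5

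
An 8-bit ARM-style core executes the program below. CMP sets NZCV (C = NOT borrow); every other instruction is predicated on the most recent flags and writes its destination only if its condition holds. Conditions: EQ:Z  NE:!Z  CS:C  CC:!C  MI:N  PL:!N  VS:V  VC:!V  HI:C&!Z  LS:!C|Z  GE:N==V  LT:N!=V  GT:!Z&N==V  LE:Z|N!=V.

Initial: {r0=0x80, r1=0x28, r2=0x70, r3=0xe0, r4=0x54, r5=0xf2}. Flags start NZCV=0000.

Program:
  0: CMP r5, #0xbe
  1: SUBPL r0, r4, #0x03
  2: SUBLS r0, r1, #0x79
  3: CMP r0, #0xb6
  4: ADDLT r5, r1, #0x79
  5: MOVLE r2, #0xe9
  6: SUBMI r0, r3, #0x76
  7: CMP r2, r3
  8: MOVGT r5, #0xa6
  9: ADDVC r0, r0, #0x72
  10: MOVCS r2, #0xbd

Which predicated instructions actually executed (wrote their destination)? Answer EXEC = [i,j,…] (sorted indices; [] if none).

EXEC = [1,6,8]

0: ✓ CMP  NZCV=0010
1: ✓ SUBPL  r0←0x51
2: · SUBLS
3: ✓ CMP  NZCV=1001
4: · ADDLT
5: · MOVLE
6: ✓ SUBMI  r0←0x6a
7: ✓ CMP  NZCV=1001
8: ✓ MOVGT  r5←0xa6
9: · ADDVC
10: · MOVCS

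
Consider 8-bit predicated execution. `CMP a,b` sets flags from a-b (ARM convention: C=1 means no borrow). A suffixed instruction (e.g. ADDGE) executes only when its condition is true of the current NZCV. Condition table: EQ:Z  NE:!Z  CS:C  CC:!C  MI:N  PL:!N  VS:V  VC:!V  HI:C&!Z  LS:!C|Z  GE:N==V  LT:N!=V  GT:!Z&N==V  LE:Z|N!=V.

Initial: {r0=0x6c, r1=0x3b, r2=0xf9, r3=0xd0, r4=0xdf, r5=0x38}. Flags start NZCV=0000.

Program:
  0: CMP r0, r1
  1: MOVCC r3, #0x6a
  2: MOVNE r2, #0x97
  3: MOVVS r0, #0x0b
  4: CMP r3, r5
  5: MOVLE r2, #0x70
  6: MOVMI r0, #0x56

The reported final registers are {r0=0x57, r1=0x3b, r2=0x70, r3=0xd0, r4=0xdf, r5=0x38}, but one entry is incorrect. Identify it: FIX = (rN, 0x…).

FIX = (r0, 0x56)

[0] flags=0010 → (cmp)
[1] flags=0010 CC?F → skip
[2] flags=0010 NE?T → r2=0x97
[3] flags=0010 VS?F → skip
[4] flags=1010 → (cmp)
[5] flags=1010 LE?T → r2=0x70
[6] flags=1010 MI?T → r0=0x56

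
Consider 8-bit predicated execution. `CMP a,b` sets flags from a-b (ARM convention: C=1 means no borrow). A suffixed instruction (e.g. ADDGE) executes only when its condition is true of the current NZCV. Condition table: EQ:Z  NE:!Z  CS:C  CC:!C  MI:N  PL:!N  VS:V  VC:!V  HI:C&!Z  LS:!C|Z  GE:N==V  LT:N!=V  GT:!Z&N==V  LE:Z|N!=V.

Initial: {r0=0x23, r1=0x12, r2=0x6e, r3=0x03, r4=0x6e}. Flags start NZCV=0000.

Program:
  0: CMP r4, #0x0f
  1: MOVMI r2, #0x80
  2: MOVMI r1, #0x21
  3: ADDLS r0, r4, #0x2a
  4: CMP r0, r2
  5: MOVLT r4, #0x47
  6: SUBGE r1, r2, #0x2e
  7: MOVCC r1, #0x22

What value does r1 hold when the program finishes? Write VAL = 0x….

0: ✓ CMP  NZCV=0010
1: · MOVMI
2: · MOVMI
3: · ADDLS
4: ✓ CMP  NZCV=1000
5: ✓ MOVLT  r4←0x47
6: · SUBGE
7: ✓ MOVCC  r1←0x22

VAL = 0x22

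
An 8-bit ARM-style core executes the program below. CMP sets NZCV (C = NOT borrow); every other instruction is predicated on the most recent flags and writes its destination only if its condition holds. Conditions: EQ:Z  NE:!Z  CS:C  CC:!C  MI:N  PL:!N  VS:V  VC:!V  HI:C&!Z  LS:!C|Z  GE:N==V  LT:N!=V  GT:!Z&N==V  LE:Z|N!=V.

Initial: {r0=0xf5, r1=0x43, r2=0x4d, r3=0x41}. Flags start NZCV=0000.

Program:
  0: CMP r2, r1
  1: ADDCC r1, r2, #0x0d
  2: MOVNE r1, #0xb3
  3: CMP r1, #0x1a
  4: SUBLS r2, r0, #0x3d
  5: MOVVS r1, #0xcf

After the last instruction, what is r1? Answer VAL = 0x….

VAL = 0xb3

0: ✓ CMP  NZCV=0010
1: · ADDCC
2: ✓ MOVNE  r1←0xb3
3: ✓ CMP  NZCV=1010
4: · SUBLS
5: · MOVVS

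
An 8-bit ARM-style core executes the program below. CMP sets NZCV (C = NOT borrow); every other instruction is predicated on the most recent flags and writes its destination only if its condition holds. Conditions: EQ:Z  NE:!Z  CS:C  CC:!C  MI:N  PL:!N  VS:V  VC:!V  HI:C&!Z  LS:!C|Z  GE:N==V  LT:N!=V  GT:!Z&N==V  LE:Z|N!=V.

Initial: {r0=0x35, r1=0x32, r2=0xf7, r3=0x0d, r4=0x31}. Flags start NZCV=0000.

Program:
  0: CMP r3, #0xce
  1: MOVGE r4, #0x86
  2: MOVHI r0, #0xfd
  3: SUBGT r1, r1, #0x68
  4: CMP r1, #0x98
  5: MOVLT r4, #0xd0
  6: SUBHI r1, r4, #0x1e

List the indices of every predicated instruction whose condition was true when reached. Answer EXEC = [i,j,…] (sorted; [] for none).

[0] flags=0000 → (cmp)
[1] flags=0000 GE?T → r4=0x86
[2] flags=0000 HI?F → skip
[3] flags=0000 GT?T → r1=0xca
[4] flags=0010 → (cmp)
[5] flags=0010 LT?F → skip
[6] flags=0010 HI?T → r1=0x68

EXEC = [1,3,6]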